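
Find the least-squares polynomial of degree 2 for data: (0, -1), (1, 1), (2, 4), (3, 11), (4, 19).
-32/35 + (3/7)x + (8/7)x²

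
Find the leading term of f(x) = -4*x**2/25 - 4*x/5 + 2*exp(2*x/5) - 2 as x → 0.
8*x**3/375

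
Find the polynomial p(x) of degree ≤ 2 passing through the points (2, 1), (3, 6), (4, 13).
x**2 - 3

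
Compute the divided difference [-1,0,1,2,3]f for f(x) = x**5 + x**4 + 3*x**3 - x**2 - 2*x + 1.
6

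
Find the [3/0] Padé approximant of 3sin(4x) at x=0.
-32*x**3 + 12*x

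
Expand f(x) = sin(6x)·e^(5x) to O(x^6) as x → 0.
6*x + 30*x**2 + 39*x**3 - 55*x**4 - 4579*x**5/20 + O(x**6)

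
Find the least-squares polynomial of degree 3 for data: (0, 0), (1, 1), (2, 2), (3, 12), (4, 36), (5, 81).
2/21 + (20/9)x + (-58/21)x² + (10/9)x³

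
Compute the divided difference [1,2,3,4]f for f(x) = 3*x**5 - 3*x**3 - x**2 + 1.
192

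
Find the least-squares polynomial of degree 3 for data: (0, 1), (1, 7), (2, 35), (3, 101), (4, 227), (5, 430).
58/63 + (442/189)x + (229/252)x² + (341/108)x³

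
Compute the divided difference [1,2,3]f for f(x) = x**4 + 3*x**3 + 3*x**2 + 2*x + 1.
46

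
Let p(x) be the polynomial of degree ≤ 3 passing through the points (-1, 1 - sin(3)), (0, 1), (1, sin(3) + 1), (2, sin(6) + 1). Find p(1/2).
-sin(6)/16 + 5*sin(3)/8 + 1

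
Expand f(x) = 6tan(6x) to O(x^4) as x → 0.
36*x + 432*x**3 + O(x**4)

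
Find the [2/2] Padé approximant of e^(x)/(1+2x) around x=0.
(37*x**2/204 + 23*x/34 + 1)/(-131*x**2/204 + 57*x/34 + 1)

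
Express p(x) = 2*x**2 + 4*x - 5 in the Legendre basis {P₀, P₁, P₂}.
(-13/3)P₀ + (4)P₁ + (4/3)P₂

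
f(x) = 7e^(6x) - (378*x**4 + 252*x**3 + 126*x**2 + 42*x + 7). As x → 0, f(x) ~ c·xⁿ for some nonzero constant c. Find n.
5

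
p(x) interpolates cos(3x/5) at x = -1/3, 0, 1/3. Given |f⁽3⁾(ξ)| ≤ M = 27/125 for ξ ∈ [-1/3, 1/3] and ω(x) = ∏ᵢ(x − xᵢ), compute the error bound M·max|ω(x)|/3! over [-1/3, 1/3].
sqrt(3)/3375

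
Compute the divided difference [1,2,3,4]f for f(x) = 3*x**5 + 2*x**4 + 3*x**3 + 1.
218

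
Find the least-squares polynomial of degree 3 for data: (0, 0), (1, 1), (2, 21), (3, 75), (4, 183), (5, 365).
-25/126 + (-341/756)x + (-103/126)x² + (335/108)x³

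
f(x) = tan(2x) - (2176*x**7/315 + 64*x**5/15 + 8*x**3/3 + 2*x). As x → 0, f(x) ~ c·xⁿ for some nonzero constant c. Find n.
9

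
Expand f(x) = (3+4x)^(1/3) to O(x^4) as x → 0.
3**(1/3) + 4*3**(1/3)*x/9 - 16*3**(1/3)*x**2/81 + 320*3**(1/3)*x**3/2187 + O(x**4)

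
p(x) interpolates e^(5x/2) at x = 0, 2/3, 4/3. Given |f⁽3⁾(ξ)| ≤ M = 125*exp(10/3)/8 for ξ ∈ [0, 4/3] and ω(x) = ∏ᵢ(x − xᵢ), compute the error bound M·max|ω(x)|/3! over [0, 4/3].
125*sqrt(3)*exp(10/3)/729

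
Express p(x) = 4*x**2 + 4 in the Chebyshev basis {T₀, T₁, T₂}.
(6)T₀ + (2)T₂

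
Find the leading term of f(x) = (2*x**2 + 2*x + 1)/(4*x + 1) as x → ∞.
x/2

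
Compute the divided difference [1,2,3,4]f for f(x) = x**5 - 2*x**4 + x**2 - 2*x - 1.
45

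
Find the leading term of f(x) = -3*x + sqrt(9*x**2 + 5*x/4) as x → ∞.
5/24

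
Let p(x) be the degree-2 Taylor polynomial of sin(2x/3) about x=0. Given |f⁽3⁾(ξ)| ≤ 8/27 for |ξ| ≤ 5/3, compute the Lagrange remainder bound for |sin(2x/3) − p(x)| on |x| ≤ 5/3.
500/2187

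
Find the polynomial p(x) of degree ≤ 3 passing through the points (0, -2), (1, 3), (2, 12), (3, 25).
2*x**2 + 3*x - 2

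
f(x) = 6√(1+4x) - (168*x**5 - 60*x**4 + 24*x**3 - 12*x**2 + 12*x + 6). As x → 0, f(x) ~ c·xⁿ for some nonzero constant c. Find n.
6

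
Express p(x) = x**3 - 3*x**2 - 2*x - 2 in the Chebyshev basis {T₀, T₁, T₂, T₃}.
(-7/2)T₀ + (-5/4)T₁ + (-3/2)T₂ + (1/4)T₃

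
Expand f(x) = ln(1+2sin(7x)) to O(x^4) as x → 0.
14*x - 98*x**2 + 2401*x**3/3 + O(x**4)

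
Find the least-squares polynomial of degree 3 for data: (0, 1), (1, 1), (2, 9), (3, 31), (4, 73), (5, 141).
1 + (-2)x + x² + x³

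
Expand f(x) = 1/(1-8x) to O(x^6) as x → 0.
1 + 8*x + 64*x**2 + 512*x**3 + 4096*x**4 + 32768*x**5 + O(x**6)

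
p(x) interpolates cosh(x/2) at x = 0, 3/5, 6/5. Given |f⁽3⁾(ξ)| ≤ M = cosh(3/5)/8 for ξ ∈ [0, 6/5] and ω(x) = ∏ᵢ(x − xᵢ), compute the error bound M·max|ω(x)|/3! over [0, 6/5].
sqrt(3)*cosh(3/5)/1000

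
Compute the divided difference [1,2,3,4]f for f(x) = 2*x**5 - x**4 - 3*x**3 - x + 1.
117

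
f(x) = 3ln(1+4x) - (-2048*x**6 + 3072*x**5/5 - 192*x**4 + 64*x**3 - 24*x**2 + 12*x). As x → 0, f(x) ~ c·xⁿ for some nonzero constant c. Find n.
7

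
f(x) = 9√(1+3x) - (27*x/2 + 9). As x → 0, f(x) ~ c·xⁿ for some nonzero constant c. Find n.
2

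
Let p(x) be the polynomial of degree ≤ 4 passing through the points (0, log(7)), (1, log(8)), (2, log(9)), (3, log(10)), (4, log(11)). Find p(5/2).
log(3*11**(123/128)*3**(13/32)*5**(15/32)*7**(3/128)/11)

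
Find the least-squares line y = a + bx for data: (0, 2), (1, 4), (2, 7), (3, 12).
a = 13/10, b = 33/10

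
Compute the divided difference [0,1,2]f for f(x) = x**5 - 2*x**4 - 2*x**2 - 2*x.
-1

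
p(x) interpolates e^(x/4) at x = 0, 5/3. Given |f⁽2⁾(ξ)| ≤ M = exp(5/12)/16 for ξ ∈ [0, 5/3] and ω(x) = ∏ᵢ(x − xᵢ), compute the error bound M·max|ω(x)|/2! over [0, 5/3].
25*exp(5/12)/1152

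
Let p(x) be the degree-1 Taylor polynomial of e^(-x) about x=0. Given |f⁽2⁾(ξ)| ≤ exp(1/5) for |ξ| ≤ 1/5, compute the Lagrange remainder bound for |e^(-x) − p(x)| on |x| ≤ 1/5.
exp(1/5)/50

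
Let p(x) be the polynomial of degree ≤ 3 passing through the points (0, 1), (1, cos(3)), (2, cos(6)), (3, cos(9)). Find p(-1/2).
-5*cos(9)/16 + 21*cos(6)/16 - 35*cos(3)/16 + 35/16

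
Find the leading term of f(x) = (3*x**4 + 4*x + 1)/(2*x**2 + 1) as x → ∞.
3*x**2/2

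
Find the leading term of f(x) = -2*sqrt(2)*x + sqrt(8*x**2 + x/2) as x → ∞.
sqrt(2)/16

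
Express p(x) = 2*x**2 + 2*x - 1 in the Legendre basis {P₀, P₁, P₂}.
(-1/3)P₀ + (2)P₁ + (4/3)P₂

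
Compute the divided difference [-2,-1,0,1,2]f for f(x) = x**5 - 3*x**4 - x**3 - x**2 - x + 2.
-3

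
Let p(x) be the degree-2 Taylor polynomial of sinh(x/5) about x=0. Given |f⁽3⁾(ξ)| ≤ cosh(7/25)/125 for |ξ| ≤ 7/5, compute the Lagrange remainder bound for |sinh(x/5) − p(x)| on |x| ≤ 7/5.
343*cosh(7/25)/93750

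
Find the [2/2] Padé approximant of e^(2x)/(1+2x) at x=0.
(7*x**2/9 + 4*x/3 + 1)/(-11*x**2/9 + 4*x/3 + 1)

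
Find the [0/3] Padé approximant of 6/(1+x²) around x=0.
6/(x**2 + 1)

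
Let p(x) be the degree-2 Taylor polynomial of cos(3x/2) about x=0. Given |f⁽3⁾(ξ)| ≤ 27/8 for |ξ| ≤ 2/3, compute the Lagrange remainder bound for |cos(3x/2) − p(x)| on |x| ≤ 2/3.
1/6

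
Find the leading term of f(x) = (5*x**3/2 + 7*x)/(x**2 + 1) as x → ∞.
5*x/2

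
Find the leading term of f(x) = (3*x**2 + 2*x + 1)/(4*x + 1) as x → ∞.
3*x/4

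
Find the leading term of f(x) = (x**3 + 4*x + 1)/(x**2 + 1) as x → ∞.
x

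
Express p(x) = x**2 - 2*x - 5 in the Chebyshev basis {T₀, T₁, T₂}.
(-9/2)T₀ + (-2)T₁ + (1/2)T₂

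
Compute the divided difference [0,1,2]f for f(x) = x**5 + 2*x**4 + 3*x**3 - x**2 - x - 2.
37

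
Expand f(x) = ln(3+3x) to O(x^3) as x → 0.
log(3) + x - x**2/2 + O(x**3)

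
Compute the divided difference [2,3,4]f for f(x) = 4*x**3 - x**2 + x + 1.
35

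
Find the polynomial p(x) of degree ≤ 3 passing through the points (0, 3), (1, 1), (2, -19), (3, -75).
-3*x**3 + x + 3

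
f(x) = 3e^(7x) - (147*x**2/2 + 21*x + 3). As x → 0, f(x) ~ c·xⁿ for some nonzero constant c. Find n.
3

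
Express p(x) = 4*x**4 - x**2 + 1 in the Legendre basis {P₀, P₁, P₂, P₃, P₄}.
(22/15)P₀ + (34/21)P₂ + (32/35)P₄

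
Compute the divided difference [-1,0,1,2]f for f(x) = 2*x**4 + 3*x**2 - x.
4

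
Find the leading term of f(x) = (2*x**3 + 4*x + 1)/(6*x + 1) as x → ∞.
x**2/3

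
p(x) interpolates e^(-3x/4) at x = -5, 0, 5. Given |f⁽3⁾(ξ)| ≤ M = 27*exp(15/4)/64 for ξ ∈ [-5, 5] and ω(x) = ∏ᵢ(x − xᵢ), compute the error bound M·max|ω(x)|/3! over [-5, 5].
125*sqrt(3)*exp(15/4)/64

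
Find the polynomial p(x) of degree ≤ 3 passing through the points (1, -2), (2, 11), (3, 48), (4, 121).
2*x**3 - x - 3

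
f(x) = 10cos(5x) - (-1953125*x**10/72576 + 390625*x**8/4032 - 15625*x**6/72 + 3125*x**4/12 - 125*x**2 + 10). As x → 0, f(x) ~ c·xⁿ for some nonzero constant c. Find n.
12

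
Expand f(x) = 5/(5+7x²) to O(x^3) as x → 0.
1 - 7*x**2/5 + O(x**3)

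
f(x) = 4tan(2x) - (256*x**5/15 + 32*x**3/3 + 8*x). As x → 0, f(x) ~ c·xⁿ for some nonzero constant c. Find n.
7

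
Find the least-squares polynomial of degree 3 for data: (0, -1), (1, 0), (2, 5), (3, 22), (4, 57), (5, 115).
-8/9 + (22/189)x + (-155/252)x² + (113/108)x³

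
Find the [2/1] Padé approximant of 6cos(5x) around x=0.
6 - 75*x**2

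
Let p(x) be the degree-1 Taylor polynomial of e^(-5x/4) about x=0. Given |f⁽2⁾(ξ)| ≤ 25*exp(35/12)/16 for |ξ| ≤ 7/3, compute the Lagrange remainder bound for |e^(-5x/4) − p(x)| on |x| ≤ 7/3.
1225*exp(35/12)/288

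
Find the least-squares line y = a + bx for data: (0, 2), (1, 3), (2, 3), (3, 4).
a = 21/10, b = 3/5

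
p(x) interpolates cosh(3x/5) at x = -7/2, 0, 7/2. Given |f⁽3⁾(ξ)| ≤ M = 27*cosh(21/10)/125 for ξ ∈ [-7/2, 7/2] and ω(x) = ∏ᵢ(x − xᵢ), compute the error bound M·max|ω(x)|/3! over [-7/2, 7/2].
343*sqrt(3)*cosh(21/10)/1000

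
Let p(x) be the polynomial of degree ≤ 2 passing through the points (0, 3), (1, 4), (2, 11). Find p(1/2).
11/4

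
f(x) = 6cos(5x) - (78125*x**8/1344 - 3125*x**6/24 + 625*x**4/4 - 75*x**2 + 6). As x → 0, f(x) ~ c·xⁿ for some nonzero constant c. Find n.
10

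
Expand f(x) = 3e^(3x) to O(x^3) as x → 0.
3 + 9*x + 27*x**2/2 + O(x**3)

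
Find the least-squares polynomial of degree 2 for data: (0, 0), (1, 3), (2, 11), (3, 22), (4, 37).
-1/7 + (111/70)x + (27/14)x²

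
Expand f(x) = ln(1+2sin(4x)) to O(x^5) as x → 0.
8*x - 32*x**2 + 448*x**3/3 - 2560*x**4/3 + O(x**5)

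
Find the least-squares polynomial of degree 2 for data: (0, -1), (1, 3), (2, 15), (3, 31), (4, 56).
-36/35 + (37/35)x + (23/7)x²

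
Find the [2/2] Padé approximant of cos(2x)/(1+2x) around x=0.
(-7*x**2/3 + x/3 + 1)/(x**2/3 + 7*x/3 + 1)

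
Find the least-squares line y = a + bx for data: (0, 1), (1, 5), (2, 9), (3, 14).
a = 4/5, b = 43/10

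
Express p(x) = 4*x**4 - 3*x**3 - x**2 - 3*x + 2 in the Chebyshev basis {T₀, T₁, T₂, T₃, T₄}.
(3)T₀ + (-21/4)T₁ + (3/2)T₂ + (-3/4)T₃ + (1/2)T₄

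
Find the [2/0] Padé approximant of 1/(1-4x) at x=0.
16*x**2 + 4*x + 1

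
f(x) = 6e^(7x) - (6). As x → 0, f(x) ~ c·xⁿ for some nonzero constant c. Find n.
1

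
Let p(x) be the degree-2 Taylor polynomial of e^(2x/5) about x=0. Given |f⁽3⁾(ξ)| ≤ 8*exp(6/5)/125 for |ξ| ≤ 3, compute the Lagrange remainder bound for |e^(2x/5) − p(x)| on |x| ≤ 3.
36*exp(6/5)/125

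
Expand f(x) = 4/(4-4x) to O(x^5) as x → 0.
1 + x + x**2 + x**3 + x**4 + O(x**5)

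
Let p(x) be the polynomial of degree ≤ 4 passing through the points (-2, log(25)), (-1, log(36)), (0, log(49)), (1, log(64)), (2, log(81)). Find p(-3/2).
log(72*sqrt(2)*3**(1/32)*5**(35/64)*7**(29/32)/49)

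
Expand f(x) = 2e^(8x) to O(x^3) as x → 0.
2 + 16*x + 64*x**2 + O(x**3)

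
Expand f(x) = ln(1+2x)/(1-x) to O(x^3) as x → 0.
2*x + O(x**3)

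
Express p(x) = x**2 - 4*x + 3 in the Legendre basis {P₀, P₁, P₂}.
(10/3)P₀ + (-4)P₁ + (2/3)P₂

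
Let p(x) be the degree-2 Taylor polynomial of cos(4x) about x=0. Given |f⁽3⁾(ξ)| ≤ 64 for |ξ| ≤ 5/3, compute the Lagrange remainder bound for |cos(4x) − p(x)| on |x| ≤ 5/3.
4000/81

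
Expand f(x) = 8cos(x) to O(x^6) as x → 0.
8 - 4*x**2 + x**4/3 + O(x**6)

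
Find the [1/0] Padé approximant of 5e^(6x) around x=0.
30*x + 5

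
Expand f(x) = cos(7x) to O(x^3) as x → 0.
1 - 49*x**2/2 + O(x**3)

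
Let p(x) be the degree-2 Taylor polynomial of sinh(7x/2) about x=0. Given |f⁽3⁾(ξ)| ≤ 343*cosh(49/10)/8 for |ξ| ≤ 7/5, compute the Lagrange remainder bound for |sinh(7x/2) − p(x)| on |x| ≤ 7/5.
117649*cosh(49/10)/6000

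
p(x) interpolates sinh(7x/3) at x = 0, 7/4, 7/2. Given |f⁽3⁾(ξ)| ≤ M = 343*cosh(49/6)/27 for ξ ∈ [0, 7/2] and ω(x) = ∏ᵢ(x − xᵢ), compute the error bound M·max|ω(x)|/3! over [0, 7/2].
117649*sqrt(3)*cosh(49/6)/46656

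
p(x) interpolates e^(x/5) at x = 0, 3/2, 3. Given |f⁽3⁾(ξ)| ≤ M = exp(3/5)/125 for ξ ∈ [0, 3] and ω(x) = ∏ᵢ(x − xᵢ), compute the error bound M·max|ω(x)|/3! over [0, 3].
sqrt(3)*exp(3/5)/1000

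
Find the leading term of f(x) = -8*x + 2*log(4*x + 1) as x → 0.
-16*x**2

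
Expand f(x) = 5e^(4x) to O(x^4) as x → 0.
5 + 20*x + 40*x**2 + 160*x**3/3 + O(x**4)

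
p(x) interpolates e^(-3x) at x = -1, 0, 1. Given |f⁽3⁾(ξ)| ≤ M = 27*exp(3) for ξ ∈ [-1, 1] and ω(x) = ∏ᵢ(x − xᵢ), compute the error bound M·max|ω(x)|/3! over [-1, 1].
sqrt(3)*exp(3)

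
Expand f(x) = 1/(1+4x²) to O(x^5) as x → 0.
1 - 4*x**2 + 16*x**4 + O(x**5)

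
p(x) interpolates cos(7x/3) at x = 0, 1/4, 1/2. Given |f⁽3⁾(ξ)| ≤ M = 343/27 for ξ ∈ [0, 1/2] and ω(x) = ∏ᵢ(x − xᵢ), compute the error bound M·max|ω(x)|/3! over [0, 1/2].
343*sqrt(3)/46656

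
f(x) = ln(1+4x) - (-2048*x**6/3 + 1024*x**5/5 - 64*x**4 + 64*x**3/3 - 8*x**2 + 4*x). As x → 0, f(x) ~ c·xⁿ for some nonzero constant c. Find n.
7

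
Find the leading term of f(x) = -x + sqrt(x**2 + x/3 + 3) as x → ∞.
1/6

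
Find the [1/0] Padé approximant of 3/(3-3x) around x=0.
x + 1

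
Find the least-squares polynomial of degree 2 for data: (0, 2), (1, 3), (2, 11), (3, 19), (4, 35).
66/35 + (-13/35)x + (15/7)x²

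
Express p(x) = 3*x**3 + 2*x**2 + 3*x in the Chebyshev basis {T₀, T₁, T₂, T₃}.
T₀ + (21/4)T₁ + T₂ + (3/4)T₃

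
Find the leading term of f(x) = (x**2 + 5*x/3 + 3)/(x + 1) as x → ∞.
x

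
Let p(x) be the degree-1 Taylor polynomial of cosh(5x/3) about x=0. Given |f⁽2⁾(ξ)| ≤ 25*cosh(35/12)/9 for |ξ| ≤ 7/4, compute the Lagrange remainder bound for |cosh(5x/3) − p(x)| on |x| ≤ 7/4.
1225*cosh(35/12)/288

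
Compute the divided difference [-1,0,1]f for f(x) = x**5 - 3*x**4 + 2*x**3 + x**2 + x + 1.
-2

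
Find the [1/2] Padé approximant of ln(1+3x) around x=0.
3*x/(-3*x**2/4 + 3*x/2 + 1)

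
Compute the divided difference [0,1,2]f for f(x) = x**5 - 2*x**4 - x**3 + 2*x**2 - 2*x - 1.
0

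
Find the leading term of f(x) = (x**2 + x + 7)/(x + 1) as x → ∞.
x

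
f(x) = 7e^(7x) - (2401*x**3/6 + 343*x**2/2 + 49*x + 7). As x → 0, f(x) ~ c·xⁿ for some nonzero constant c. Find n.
4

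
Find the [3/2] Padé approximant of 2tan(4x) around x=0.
(-128*x**3/15 + 8*x)/(1 - 32*x**2/5)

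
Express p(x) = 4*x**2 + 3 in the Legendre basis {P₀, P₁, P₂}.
(13/3)P₀ + (8/3)P₂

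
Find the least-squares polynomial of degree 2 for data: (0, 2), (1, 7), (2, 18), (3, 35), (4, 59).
73/35 + (57/35)x + (22/7)x²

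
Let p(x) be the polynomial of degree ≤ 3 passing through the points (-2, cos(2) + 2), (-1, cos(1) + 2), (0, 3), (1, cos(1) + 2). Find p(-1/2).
-cos(2)/16 + cos(1)/2 + 41/16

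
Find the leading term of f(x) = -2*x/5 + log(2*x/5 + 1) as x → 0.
-2*x**2/25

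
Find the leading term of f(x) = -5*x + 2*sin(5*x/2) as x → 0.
-125*x**3/24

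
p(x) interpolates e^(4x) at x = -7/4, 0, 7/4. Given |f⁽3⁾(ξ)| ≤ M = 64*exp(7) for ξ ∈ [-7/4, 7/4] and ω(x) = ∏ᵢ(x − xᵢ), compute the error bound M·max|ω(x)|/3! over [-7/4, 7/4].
343*sqrt(3)*exp(7)/27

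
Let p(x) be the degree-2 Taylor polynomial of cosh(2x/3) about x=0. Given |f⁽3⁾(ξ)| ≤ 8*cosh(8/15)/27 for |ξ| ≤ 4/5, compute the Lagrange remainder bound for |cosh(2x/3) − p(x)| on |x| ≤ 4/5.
256*cosh(8/15)/10125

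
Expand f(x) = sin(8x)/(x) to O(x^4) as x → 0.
8 - 256*x**2/3 + O(x**4)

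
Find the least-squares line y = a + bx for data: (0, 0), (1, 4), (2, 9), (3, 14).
a = -3/10, b = 47/10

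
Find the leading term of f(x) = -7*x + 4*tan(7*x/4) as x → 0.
343*x**3/48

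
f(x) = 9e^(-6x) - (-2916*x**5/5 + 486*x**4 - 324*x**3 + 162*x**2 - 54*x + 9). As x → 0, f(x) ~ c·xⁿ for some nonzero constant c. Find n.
6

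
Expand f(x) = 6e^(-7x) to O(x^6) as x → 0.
6 - 42*x + 147*x**2 - 343*x**3 + 2401*x**4/4 - 16807*x**5/20 + O(x**6)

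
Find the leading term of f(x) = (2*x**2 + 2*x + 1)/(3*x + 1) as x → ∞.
2*x/3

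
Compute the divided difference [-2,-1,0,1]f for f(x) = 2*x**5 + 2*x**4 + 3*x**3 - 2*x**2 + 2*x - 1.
9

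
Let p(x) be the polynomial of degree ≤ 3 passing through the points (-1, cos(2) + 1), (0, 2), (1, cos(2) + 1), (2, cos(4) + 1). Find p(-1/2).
cos(4)/16 + 31/16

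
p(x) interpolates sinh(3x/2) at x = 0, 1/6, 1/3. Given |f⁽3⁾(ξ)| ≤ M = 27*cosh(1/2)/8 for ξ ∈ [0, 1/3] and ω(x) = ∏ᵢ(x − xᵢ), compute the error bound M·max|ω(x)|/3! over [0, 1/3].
sqrt(3)*cosh(1/2)/1728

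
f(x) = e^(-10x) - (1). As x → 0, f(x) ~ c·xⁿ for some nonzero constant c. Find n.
1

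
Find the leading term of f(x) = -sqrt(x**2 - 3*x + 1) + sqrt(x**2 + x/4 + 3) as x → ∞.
13/8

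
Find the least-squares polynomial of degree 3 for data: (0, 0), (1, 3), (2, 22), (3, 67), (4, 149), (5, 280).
-1/14 + (-61/84)x + (61/28)x² + (11/6)x³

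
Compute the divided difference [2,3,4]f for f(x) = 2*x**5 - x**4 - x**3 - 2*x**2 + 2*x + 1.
504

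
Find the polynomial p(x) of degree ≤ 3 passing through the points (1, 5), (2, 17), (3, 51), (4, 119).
2*x**3 - x**2 + x + 3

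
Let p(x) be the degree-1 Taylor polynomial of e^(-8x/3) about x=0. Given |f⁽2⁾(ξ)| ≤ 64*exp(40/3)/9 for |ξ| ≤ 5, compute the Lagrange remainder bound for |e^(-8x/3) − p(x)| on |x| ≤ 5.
800*exp(40/3)/9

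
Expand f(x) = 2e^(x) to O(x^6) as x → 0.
2 + 2*x + x**2 + x**3/3 + x**4/12 + x**5/60 + O(x**6)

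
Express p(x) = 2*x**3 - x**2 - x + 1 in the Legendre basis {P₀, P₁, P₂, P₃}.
(2/3)P₀ + (1/5)P₁ + (-2/3)P₂ + (4/5)P₃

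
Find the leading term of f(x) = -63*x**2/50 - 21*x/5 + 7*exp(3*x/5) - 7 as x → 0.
63*x**3/250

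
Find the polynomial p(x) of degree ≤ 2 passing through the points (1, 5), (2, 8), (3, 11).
3*x + 2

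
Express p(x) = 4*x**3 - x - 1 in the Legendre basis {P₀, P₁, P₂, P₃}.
-P₀ + (7/5)P₁ + (8/5)P₃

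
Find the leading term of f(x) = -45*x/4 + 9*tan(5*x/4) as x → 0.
375*x**3/64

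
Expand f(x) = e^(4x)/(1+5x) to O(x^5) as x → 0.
1 - x + 13*x**2 - 163*x**3/3 + 847*x**4/3 + O(x**5)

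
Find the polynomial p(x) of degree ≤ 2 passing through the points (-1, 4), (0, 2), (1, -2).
-x**2 - 3*x + 2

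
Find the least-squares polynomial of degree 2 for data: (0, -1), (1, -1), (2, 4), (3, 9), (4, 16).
-7/5 + (2/5)x + x²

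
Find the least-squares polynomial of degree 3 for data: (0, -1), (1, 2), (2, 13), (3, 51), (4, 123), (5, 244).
-7/9 + (125/189)x + (-101/126)x² + (113/54)x³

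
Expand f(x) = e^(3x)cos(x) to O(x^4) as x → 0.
1 + 3*x + 4*x**2 + 3*x**3 + O(x**4)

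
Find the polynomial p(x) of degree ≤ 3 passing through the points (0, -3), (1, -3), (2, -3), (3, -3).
-3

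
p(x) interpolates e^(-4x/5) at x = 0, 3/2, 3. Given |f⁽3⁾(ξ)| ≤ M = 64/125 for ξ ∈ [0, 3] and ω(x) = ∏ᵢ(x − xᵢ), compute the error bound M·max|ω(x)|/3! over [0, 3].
8*sqrt(3)/125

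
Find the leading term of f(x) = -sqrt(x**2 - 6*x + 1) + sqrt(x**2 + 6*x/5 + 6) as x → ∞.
18/5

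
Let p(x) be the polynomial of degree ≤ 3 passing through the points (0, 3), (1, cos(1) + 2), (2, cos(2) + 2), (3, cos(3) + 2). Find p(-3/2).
-189*cos(1)/16 + 135*cos(2)/16 - 35*cos(3)/16 + 137/16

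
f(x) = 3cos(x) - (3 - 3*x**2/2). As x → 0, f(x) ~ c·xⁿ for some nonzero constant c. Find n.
4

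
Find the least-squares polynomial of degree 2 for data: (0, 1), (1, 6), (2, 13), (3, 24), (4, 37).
37/35 + (23/7)x + (10/7)x²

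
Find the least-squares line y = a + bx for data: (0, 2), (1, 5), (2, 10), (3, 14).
a = 8/5, b = 41/10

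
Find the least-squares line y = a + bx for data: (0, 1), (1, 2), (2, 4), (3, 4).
a = 11/10, b = 11/10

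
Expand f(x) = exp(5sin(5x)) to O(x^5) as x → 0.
1 + 25*x + 625*x**2/2 + 2500*x**3 + 109375*x**4/8 + O(x**5)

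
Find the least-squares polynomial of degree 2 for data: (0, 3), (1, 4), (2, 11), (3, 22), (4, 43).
23/7 + (-97/35)x + (22/7)x²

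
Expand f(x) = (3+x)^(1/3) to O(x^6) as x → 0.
3**(1/3) + 3**(1/3)*x/9 - 3**(1/3)*x**2/81 + 5*3**(1/3)*x**3/2187 - 10*3**(1/3)*x**4/19683 + 22*3**(1/3)*x**5/177147 + O(x**6)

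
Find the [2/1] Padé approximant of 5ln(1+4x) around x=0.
20*x*(2*x + 3)/(3*(8*x/3 + 1))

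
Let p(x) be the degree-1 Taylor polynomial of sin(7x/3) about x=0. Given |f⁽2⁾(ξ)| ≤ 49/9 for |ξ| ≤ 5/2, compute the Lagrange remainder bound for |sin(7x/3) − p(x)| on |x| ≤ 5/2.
1225/72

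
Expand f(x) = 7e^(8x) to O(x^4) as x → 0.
7 + 56*x + 224*x**2 + 1792*x**3/3 + O(x**4)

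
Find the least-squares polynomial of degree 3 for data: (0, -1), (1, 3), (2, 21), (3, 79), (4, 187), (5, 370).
-53/63 + (47/54)x + (-215/252)x² + (335/108)x³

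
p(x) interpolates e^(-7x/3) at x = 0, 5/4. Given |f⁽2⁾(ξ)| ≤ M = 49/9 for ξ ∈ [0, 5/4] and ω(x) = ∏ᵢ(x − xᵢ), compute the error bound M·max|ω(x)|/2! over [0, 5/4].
1225/1152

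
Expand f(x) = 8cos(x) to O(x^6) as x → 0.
8 - 4*x**2 + x**4/3 + O(x**6)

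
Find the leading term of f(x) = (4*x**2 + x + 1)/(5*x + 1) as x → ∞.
4*x/5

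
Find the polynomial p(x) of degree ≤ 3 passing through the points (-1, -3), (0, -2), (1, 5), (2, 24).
x**3 + 3*x**2 + 3*x - 2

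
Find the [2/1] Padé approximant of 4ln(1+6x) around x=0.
24*x*(x + 1)/(4*x + 1)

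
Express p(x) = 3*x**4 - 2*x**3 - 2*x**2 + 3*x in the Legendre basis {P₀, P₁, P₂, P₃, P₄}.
(-1/15)P₀ + (9/5)P₁ + (8/21)P₂ + (-4/5)P₃ + (24/35)P₄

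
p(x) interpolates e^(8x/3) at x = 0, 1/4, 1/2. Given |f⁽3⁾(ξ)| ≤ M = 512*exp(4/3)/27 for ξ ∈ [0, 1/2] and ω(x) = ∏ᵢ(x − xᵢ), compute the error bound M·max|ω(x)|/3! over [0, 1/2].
8*sqrt(3)*exp(4/3)/729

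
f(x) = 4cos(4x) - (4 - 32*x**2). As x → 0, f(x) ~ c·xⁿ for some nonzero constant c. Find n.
4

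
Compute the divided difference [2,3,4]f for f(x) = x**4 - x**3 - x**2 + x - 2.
45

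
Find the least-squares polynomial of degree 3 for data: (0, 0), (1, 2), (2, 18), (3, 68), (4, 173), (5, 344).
5/18 + (-779/756)x + (-62/63)x² + (323/108)x³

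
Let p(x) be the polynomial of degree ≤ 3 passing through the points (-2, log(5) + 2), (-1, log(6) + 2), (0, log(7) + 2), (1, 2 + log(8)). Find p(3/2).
2 + log(384*2**(7/8)*3**(5/16)*5**(11/16)*7**(13/16)/1715)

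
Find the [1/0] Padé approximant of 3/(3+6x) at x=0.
1 - 2*x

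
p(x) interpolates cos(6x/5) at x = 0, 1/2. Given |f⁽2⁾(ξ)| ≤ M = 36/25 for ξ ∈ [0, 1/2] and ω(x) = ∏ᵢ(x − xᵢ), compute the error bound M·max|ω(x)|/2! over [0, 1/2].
9/200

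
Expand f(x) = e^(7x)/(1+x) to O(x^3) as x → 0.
1 + 6*x + 37*x**2/2 + O(x**3)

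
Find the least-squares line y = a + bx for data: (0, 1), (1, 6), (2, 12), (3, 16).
a = 11/10, b = 51/10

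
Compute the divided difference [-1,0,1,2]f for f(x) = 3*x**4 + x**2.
6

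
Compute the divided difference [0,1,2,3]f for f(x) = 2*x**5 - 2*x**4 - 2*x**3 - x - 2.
36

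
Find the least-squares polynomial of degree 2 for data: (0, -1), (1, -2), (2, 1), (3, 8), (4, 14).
-10/7 + (-8/7)x + (9/7)x²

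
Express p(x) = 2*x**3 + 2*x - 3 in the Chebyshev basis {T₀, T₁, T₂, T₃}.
(-3)T₀ + (7/2)T₁ + (1/2)T₃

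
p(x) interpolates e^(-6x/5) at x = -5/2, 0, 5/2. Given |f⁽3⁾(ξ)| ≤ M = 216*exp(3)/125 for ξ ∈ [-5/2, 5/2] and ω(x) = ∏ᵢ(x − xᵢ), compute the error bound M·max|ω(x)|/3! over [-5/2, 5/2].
sqrt(3)*exp(3)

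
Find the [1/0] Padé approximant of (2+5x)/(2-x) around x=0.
3*x + 1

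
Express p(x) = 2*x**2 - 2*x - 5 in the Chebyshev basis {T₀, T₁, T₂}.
(-4)T₀ + (-2)T₁ + T₂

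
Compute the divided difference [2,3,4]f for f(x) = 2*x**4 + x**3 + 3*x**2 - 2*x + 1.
122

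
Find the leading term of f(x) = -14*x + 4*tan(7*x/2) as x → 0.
343*x**3/6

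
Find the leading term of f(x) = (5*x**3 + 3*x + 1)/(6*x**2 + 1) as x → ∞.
5*x/6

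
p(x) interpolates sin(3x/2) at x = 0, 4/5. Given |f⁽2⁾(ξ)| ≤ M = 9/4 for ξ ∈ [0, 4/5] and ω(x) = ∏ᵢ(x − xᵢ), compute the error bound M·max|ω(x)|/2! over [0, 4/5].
9/50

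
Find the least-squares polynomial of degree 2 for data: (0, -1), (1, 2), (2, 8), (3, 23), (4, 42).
-26/35 + (-71/70)x + (41/14)x²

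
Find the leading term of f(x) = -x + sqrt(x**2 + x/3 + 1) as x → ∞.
1/6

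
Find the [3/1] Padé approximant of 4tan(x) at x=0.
4*x*(x**2 + 3)/3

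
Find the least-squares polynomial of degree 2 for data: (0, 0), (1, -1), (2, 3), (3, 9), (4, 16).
-3/7 + (-33/35)x + (9/7)x²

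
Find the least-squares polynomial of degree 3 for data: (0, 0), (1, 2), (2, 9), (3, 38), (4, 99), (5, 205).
23/126 + (1429/756)x + (-713/252)x² + (115/54)x³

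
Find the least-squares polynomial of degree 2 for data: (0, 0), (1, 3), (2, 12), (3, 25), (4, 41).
-11/35 + (64/35)x + (15/7)x²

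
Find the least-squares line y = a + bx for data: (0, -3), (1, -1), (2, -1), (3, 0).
a = -13/5, b = 9/10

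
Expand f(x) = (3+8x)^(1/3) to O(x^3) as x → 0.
3**(1/3) + 8*3**(1/3)*x/9 - 64*3**(1/3)*x**2/81 + O(x**3)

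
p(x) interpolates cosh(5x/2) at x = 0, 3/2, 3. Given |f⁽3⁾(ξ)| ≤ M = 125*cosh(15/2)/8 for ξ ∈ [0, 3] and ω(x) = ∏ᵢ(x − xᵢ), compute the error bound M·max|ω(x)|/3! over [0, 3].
125*sqrt(3)*cosh(15/2)/64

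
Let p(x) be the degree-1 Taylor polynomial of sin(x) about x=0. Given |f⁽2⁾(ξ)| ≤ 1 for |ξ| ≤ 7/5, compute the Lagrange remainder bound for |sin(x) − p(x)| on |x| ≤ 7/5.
49/50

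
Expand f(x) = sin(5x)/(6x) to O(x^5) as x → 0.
5/6 - 125*x**2/36 + 625*x**4/144 + O(x**5)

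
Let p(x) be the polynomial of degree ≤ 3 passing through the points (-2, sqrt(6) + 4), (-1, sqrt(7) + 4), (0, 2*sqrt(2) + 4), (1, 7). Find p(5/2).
-189*sqrt(2)/8 - 35*sqrt(6)/16 + 135*sqrt(7)/16 + 379/16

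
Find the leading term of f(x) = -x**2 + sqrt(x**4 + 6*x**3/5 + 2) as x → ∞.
3*x/5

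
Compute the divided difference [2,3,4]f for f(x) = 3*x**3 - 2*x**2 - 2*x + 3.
25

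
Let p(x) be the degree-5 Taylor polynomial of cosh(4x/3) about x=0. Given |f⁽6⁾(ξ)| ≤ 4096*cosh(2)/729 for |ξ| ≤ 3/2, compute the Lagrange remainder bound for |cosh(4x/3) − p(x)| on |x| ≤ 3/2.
4*cosh(2)/45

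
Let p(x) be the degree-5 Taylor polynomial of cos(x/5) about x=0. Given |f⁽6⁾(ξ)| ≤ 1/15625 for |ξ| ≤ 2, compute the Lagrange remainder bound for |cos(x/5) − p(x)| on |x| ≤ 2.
4/703125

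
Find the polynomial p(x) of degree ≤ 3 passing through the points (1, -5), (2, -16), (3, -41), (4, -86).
-x**3 - x**2 - x - 2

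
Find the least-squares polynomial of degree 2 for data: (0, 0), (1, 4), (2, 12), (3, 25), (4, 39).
-8/35 + (193/70)x + (25/14)x²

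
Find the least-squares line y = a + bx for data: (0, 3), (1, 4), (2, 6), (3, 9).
a = 5/2, b = 2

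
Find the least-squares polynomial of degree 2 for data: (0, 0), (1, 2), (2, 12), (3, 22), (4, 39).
-11/35 + (43/35)x + (15/7)x²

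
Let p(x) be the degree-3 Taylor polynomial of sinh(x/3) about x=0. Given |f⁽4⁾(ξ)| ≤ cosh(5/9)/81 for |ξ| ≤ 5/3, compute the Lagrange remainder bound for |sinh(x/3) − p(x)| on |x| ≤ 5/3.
625*cosh(5/9)/157464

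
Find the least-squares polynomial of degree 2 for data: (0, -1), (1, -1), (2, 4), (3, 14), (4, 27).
-41/35 + (-123/70)x + (31/14)x²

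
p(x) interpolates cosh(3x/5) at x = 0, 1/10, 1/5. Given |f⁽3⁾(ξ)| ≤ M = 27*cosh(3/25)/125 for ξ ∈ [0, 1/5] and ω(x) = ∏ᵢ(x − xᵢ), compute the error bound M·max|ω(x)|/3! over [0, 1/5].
sqrt(3)*cosh(3/25)/125000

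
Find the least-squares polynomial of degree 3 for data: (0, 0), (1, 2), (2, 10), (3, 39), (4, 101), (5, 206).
23/126 + (163/108)x + (-289/126)x² + (221/108)x³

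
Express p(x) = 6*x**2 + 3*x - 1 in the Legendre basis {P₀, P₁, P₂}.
P₀ + (3)P₁ + (4)P₂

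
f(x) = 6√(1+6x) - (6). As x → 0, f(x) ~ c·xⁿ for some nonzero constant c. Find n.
1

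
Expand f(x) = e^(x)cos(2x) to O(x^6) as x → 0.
1 + x - 3*x**2/2 - 11*x**3/6 - 7*x**4/24 + 41*x**5/120 + O(x**6)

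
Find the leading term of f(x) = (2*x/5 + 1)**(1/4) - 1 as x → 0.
x/10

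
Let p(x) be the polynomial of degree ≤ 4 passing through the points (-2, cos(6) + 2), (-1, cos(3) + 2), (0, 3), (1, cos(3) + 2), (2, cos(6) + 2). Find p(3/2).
21*cos(3)/16 + 15*cos(6)/64 + 93/64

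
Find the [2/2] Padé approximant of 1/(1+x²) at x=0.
1/(x**2 + 1)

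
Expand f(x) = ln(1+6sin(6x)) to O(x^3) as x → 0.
36*x - 648*x**2 + O(x**3)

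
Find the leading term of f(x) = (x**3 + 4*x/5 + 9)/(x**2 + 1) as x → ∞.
x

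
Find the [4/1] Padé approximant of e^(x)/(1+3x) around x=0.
(7429*x**4/167160 + 3463*x**3/20895 + 6969*x**2/13930 + 6964*x/6965 + 1)/(20894*x/6965 + 1)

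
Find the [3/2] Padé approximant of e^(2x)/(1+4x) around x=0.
(706*x**3/1965 + 669*x**2/655 + 198*x/131 + 1)/(-1281*x**2/655 + 460*x/131 + 1)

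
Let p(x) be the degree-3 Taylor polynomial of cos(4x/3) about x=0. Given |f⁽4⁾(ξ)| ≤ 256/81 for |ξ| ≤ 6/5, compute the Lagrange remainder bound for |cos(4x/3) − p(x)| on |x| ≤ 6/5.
512/1875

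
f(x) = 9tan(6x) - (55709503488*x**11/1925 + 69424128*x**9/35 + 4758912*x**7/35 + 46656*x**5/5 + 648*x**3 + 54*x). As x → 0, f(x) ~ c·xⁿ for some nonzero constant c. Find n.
13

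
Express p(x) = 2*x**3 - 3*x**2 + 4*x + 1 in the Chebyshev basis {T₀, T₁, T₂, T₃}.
(-1/2)T₀ + (11/2)T₁ + (-3/2)T₂ + (1/2)T₃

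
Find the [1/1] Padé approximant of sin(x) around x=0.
x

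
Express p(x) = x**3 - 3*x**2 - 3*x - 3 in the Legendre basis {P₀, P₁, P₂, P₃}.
(-4)P₀ + (-12/5)P₁ + (-2)P₂ + (2/5)P₃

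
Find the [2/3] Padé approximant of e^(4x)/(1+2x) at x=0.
(8*x**2/5 + 2*x + 1)/(32*x**3/15 - 12*x**2/5 + 1)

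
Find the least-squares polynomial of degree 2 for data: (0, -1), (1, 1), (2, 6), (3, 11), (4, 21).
-32/35 + (29/35)x + (8/7)x²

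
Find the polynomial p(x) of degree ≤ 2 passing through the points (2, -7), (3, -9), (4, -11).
-2*x - 3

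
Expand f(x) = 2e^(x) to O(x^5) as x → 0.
2 + 2*x + x**2 + x**3/3 + x**4/12 + O(x**5)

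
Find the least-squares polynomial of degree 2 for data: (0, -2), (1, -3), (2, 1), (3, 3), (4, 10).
-11/5 - x + x²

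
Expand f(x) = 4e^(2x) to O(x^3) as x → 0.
4 + 8*x + 8*x**2 + O(x**3)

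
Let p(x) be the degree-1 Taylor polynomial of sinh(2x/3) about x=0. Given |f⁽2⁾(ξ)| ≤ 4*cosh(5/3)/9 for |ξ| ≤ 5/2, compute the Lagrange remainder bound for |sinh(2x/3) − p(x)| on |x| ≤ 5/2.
25*cosh(5/3)/18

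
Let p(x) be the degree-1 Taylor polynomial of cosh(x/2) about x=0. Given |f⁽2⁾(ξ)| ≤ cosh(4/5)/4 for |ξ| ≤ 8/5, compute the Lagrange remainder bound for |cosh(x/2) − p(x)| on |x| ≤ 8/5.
8*cosh(4/5)/25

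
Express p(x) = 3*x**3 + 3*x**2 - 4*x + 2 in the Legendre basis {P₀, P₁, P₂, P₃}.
(3)P₀ + (-11/5)P₁ + (2)P₂ + (6/5)P₃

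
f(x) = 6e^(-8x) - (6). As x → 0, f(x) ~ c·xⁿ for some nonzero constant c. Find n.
1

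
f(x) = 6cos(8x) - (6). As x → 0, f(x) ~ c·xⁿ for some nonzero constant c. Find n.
2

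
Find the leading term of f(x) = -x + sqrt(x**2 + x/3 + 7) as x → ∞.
1/6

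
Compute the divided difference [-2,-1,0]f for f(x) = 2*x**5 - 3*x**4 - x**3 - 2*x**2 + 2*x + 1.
-50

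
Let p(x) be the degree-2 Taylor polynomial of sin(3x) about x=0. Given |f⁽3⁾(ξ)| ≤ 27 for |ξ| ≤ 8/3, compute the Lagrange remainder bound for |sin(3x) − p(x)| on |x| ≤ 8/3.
256/3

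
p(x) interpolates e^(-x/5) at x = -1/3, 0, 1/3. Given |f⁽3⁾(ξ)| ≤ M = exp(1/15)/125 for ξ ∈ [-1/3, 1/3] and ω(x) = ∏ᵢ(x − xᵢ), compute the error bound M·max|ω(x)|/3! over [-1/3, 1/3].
sqrt(3)*exp(1/15)/91125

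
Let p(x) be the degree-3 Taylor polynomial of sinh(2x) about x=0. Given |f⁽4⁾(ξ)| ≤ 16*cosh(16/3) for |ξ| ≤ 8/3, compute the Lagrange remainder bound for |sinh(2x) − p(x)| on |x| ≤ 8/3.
8192*cosh(16/3)/243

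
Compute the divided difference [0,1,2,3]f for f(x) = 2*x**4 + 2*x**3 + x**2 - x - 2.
14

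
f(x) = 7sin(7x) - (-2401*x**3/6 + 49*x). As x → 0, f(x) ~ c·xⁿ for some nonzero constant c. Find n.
5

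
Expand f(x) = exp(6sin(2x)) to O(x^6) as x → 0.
1 + 12*x + 72*x**2 + 280*x**3 + 768*x**4 + 7496*x**5/5 + O(x**6)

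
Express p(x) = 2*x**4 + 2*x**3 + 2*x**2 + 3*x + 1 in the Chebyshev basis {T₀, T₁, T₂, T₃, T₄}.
(11/4)T₀ + (9/2)T₁ + (2)T₂ + (1/2)T₃ + (1/4)T₄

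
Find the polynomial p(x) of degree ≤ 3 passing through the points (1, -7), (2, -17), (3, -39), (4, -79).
-x**3 - 3*x - 3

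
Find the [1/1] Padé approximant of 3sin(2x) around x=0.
6*x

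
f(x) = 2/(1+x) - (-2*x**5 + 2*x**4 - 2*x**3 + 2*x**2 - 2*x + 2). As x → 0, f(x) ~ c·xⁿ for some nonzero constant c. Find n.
6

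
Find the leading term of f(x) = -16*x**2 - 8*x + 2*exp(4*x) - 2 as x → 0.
64*x**3/3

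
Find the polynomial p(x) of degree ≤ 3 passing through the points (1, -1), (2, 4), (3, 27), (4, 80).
2*x**3 - 3*x**2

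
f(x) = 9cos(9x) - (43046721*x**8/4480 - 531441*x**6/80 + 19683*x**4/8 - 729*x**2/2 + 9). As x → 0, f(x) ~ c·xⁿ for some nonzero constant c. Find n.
10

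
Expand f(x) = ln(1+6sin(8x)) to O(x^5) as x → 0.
48*x - 1152*x**2 + 36352*x**3 - 1302528*x**4 + O(x**5)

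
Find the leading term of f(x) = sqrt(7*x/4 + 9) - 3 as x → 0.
7*x/24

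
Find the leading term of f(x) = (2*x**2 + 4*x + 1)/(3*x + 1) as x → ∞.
2*x/3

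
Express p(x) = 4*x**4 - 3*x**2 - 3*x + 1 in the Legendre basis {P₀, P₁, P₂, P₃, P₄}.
(4/5)P₀ + (-3)P₁ + (2/7)P₂ + (32/35)P₄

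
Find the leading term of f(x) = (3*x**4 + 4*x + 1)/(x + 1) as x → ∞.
3*x**3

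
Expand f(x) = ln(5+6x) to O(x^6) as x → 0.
log(5) + 6*x/5 - 18*x**2/25 + 72*x**3/125 - 324*x**4/625 + 7776*x**5/15625 + O(x**6)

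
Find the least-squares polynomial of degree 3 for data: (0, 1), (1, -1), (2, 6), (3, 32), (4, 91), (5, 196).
55/63 + (-200/189)x + (-629/252)x² + (227/108)x³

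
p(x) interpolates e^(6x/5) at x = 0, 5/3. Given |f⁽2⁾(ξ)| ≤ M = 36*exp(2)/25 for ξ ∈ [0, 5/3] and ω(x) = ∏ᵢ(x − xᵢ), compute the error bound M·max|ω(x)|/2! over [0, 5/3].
exp(2)/2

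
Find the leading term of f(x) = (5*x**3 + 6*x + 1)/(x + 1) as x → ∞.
5*x**2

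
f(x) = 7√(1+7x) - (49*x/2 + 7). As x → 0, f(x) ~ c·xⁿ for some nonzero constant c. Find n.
2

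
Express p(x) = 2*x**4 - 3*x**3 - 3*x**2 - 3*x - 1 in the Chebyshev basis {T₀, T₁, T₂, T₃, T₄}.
(-7/4)T₀ + (-21/4)T₁ + (-1/2)T₂ + (-3/4)T₃ + (1/4)T₄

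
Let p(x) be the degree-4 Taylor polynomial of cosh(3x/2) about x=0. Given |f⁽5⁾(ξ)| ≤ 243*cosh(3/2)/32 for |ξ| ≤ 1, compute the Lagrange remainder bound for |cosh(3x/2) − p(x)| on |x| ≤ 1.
81*cosh(3/2)/1280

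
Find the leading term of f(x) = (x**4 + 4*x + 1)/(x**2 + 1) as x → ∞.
x**2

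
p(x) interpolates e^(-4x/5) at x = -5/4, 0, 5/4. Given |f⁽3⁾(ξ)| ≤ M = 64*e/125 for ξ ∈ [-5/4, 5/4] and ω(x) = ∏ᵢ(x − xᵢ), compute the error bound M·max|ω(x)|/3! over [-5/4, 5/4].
sqrt(3)*e/27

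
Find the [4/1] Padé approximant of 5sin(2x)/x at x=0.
4*x**4/3 - 20*x**2/3 + 10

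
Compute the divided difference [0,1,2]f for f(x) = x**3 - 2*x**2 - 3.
1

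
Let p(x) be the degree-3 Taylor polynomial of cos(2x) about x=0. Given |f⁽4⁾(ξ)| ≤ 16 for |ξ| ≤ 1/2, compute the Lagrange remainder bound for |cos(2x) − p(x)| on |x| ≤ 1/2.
1/24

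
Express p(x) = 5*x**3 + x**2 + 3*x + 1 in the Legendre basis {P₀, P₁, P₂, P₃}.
(4/3)P₀ + (6)P₁ + (2/3)P₂ + (2)P₃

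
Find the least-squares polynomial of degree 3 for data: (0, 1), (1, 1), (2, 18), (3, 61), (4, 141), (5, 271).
6/7 + (-76/21)x + (33/14)x² + (11/6)x³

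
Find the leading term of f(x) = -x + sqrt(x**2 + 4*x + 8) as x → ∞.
2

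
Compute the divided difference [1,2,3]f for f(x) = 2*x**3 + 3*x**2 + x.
15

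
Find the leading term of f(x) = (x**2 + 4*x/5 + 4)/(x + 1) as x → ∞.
x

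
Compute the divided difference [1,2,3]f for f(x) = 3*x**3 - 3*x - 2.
18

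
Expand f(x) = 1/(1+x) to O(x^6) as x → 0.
1 - x + x**2 - x**3 + x**4 - x**5 + O(x**6)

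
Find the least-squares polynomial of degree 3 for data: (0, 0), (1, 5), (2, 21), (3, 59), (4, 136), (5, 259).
5/63 + (95/27)x + (-101/126)x² + (113/54)x³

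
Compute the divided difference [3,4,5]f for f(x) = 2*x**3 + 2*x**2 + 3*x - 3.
26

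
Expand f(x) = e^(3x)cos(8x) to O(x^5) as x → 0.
1 + 3*x - 55*x**2/2 - 183*x**3/2 + 721*x**4/24 + O(x**5)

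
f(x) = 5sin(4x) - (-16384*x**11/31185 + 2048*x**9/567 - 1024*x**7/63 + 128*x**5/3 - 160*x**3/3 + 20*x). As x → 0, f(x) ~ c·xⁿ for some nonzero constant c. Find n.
13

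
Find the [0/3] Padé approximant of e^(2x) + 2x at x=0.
1/(-148*x**3/3 + 14*x**2 - 4*x + 1)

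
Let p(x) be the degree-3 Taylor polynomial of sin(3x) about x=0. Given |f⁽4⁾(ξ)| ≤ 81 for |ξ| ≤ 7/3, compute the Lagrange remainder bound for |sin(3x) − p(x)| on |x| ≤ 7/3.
2401/24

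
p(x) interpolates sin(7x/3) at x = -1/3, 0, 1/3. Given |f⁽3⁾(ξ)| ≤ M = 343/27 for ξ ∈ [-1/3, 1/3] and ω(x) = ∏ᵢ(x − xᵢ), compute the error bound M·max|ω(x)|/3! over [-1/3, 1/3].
343*sqrt(3)/19683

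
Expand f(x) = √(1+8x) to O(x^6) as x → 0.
1 + 4*x - 8*x**2 + 32*x**3 - 160*x**4 + 896*x**5 + O(x**6)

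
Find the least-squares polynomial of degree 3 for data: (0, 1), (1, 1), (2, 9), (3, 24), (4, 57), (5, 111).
7/9 + (64/189)x + (-25/126)x² + (49/54)x³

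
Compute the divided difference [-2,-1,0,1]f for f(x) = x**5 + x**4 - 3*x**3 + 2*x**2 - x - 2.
0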